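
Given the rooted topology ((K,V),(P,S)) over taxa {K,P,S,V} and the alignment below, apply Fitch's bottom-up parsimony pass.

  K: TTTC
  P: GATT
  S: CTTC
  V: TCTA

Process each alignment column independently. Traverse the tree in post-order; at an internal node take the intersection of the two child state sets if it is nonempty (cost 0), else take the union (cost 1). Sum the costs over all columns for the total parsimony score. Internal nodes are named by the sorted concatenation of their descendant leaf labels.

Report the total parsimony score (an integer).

[col 0] KV: children K:{T}, V:{T} ∩→ {T}; cost 0
[col 0] PS: children P:{G}, S:{C} ∪→ {C,G}; cost 1
[col 0] KPSV: children KV:{T}, PS:{C,G} ∪→ {C,G,T}; cost 1
[col 1] KV: children K:{T}, V:{C} ∪→ {C,T}; cost 1
[col 1] PS: children P:{A}, S:{T} ∪→ {A,T}; cost 1
[col 1] KPSV: children KV:{C,T}, PS:{A,T} ∩→ {T}; cost 0
[col 2] KV: children K:{T}, V:{T} ∩→ {T}; cost 0
[col 2] PS: children P:{T}, S:{T} ∩→ {T}; cost 0
[col 2] KPSV: children KV:{T}, PS:{T} ∩→ {T}; cost 0
[col 3] KV: children K:{C}, V:{A} ∪→ {A,C}; cost 1
[col 3] PS: children P:{T}, S:{C} ∪→ {C,T}; cost 1
[col 3] KPSV: children KV:{A,C}, PS:{C,T} ∩→ {C}; cost 0
per-site changes: [2, 2, 0, 2]; total = 6

6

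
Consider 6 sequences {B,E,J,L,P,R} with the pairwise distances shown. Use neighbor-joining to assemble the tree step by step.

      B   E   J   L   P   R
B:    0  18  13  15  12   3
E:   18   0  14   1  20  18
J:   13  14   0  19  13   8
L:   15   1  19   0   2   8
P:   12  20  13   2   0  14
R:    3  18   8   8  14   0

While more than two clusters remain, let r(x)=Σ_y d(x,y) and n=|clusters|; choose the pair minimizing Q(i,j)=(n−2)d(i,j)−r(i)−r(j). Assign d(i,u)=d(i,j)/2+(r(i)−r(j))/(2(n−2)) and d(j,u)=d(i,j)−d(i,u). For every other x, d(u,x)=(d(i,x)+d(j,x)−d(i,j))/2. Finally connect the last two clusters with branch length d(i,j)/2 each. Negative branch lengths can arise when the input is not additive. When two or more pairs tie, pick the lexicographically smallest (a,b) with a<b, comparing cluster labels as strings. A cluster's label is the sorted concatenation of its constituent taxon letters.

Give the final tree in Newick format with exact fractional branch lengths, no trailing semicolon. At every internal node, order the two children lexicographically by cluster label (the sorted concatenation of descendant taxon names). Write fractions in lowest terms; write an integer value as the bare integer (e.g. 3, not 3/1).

step 1: merge (E,L) at d=1, Q=-112; branch lengths E→15/4, L→-11/4; new cluster EL
  updated: d(B,EL)=16, d(EL,J)=16, d(EL,P)=21/2, d(EL,R)=25/2
step 2: merge (EL,P) at d=21/2, Q=-73; branch lengths EL→37/6, P→13/3; new cluster ELP
  updated: d(B,ELP)=35/4, d(ELP,J)=37/4, d(ELP,R)=8
step 3: merge (B,R) at d=3, Q=-151/4; branch lengths B→47/16, R→1/16; new cluster BR
  updated: d(BR,ELP)=55/8, d(BR,J)=9
step 4: merge (BR,ELP) at d=55/8, Q=-201/8; branch lengths BR→53/16, ELP→57/16; new cluster BELPR
  updated: d(BELPR,J)=91/16
step 5: merge (BELPR,J) at d=91/16; branch lengths BELPR→91/32, J→91/32; new cluster BEJLPR
final tree: (((B:47/16,R:1/16):53/16,((E:15/4,L:-11/4):37/6,P:13/3):57/16):91/32,J:91/32)
total length: 433/16

(((B:47/16,R:1/16):53/16,((E:15/4,L:-11/4):37/6,P:13/3):57/16):91/32,J:91/32)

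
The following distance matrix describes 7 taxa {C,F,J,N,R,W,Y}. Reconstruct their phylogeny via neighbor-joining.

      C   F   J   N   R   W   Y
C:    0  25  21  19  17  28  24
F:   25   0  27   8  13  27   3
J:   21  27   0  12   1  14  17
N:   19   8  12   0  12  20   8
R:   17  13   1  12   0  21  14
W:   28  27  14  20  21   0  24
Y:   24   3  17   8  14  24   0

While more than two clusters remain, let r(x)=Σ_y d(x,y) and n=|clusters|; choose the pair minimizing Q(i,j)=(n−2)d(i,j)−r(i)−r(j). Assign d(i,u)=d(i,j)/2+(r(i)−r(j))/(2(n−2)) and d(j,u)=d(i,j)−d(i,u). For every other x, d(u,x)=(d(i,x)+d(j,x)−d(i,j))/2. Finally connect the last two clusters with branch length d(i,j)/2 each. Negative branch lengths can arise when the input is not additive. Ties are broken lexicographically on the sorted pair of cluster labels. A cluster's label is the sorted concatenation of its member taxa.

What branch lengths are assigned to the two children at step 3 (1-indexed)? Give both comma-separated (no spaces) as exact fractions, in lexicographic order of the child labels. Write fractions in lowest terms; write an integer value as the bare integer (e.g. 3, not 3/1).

1. join F+Y (d=3, Q=-178) ⇒ FY; edges |F|=14/5, |Y|=1/5
  updated: d(C,FY)=23, d(FY,J)=41/2, d(FY,N)=13/2, d(FY,R)=12, d(FY,W)=24
2. join FY+N (d=13/2, Q=-259/2) ⇒ FNY; edges |FY|=85/16, |N|=19/16
  updated: d(C,FNY)=71/4, d(FNY,J)=13, d(FNY,R)=35/4, d(FNY,W)=75/4
3. join J+R (d=1, Q=-375/4) ⇒ JR; edges |J|=17/24, |R|=7/24
  updated: d(C,JR)=37/2, d(FNY,JR)=83/8, d(JR,W)=17
4. join C+FNY (d=71/4, Q=-605/8) ⇒ CFNY; edges |C|=423/32, |FNY|=145/32
  updated: d(CFNY,JR)=89/16, d(CFNY,W)=29/2
5. join CFNY+JR (d=89/16, Q=-593/16) ⇒ CFJNRY; edges |CFNY|=49/32, |JR|=129/32
  updated: d(CFJNRY,W)=415/32
6. join CFJNRY+W (d=415/32) ⇒ CFJNRWY; edges |CFJNRY|=415/64, |W|=415/64
final tree: (((C:423/32,((F:14/5,Y:1/5):85/16,N:19/16):145/32):49/32,(J:17/24,R:7/24):129/32):415/64,W:415/64)
total length: 1497/32

17/24,7/24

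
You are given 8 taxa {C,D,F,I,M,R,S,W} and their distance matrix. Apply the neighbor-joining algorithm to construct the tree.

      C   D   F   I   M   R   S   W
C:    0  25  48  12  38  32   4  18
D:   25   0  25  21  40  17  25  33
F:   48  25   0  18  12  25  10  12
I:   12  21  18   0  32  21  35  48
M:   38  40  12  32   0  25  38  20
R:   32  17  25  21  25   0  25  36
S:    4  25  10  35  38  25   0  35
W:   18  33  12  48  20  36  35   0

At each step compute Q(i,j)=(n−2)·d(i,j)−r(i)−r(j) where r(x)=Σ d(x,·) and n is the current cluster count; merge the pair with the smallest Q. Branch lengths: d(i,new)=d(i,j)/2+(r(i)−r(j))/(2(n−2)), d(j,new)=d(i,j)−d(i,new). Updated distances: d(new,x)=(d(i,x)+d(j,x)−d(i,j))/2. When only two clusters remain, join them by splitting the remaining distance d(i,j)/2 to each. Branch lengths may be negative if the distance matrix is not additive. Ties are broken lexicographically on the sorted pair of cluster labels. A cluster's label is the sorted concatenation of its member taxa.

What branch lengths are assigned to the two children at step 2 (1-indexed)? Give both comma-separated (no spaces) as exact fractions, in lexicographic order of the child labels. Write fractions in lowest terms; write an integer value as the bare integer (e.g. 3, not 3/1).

183/20,217/20

1. join C+S (d=4, Q=-325) ⇒ CS; edges |C|=29/12, |S|=19/12
  updated: d(CS,D)=23, d(CS,F)=27, d(CS,I)=43/2, d(CS,M)=36, d(CS,R)=53/2, d(CS,W)=49/2
2. join M+W (d=20, Q=-477/2) ⇒ MW; edges |M|=183/20, |W|=217/20
  updated: d(CS,MW)=81/4, d(D,MW)=53/2, d(F,MW)=2, d(I,MW)=30, d(MW,R)=41/2
3. join F+MW (d=2, Q=-753/4) ⇒ FMW; edges |F|=23/32, |MW|=41/32
  updated: d(CS,FMW)=181/8, d(D,FMW)=99/4, d(FMW,I)=23, d(FMW,R)=87/4
4. join D+R (d=17, Q=-121) ⇒ DR; edges |D|=101/12, |R|=103/12
  updated: d(CS,DR)=65/4, d(DR,FMW)=59/4, d(DR,I)=25/2
5. join CS+FMW (d=181/8, Q=-151/2) ⇒ CFMSW; edges |CS|=181/16, |FMW|=181/16
  updated: d(CFMSW,DR)=67/16, d(CFMSW,I)=175/16
6. join CFMSW+DR (d=67/16, Q=-221/8) ⇒ CDFMRSW; edges |CFMSW|=21/16, |DR|=23/8
  updated: d(CDFMRSW,I)=77/8
7. join CDFMRSW+I (d=77/8) ⇒ CDFIMRSW; edges |CDFMRSW|=77/16, |I|=77/16
final tree: ((((C:29/12,S:19/12):181/16,(F:23/32,(M:183/20,W:217/20):41/32):181/16):21/16,(D:101/12,R:103/12):23/8):77/16,I:77/16)
total length: 1271/16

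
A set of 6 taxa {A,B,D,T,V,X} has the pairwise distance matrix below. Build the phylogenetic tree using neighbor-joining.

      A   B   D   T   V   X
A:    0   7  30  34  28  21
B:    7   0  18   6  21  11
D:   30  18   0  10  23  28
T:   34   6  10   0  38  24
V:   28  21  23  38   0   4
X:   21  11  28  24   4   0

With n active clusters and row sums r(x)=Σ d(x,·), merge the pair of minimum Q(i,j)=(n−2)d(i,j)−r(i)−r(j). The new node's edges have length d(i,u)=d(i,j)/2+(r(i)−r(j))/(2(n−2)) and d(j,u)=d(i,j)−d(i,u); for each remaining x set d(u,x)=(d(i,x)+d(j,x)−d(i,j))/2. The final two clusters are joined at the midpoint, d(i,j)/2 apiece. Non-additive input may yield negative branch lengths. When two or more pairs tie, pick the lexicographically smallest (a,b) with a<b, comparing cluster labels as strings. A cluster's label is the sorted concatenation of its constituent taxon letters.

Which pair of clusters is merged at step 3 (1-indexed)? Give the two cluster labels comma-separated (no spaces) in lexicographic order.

A,B

iteration 1: select V,X (d=4, Q=-186); attach at lengths (21/4, -5/4); label the merged cluster VX
  updated: d(A,VX)=45/2, d(B,VX)=14, d(D,VX)=47/2, d(T,VX)=29
iteration 2: select D,T (d=10, Q=-261/2); attach at lengths (65/12, 55/12); label the merged cluster DT
  updated: d(A,DT)=27, d(B,DT)=7, d(DT,VX)=85/4
iteration 3: select A,B (d=7, Q=-141/2); attach at lengths (85/8, -29/8); label the merged cluster AB
  updated: d(AB,DT)=27/2, d(AB,VX)=59/4
iteration 4: select AB,DT (d=27/2, Q=-99/2); attach at lengths (7/2, 10); label the merged cluster ABDT
  updated: d(ABDT,VX)=45/4
iteration 5: select ABDT,VX (d=45/4); attach at lengths (45/8, 45/8); label the merged cluster ABDTVX
final tree: (((A:85/8,B:-29/8):7/2,(D:65/12,T:55/12):10):45/8,(V:21/4,X:-5/4):45/8)
total length: 183/4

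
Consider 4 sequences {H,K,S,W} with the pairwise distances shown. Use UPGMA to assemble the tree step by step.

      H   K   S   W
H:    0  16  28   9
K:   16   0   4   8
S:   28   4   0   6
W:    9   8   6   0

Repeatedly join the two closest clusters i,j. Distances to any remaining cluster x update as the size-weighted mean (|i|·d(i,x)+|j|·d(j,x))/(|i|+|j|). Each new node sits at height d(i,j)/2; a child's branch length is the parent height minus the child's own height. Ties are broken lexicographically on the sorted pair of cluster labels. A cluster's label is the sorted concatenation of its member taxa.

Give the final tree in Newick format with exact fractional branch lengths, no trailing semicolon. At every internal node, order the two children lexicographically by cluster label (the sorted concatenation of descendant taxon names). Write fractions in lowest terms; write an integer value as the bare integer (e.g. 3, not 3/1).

step 1: merge (K,S) at d=4; branch lengths K→2, S→2; new cluster KS
  updated: d(H,KS)=22, d(KS,W)=7
step 2: merge (KS,W) at d=7; branch lengths KS→3/2, W→7/2; new cluster KSW
  updated: d(H,KSW)=53/3
step 3: merge (H,KSW) at d=53/3; branch lengths H→53/6, KSW→16/3; new cluster HKSW
final tree: (H:53/6,((K:2,S:2):3/2,W:7/2):16/3)
total length: 139/6

(H:53/6,((K:2,S:2):3/2,W:7/2):16/3)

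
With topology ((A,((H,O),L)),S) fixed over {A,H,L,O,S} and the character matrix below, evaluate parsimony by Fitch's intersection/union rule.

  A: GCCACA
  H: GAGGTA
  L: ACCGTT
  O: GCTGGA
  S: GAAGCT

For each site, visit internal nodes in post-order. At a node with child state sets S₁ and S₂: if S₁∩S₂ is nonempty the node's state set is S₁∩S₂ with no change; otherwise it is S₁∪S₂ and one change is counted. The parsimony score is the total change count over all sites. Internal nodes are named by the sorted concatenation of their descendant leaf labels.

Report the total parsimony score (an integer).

11

[col 0] HO: children H:{G}, O:{G} ∩→ {G}; cost 0
[col 0] HLO: children HO:{G}, L:{A} ∪→ {A,G}; cost 1
[col 0] AHLO: children A:{G}, HLO:{A,G} ∩→ {G}; cost 0
[col 0] AHLOS: children AHLO:{G}, S:{G} ∩→ {G}; cost 0
[col 1] HO: children H:{A}, O:{C} ∪→ {A,C}; cost 1
[col 1] HLO: children HO:{A,C}, L:{C} ∩→ {C}; cost 0
[col 1] AHLO: children A:{C}, HLO:{C} ∩→ {C}; cost 0
[col 1] AHLOS: children AHLO:{C}, S:{A} ∪→ {A,C}; cost 1
[col 2] HO: children H:{G}, O:{T} ∪→ {G,T}; cost 1
[col 2] HLO: children HO:{G,T}, L:{C} ∪→ {C,G,T}; cost 1
[col 2] AHLO: children A:{C}, HLO:{C,G,T} ∩→ {C}; cost 0
[col 2] AHLOS: children AHLO:{C}, S:{A} ∪→ {A,C}; cost 1
[col 3] HO: children H:{G}, O:{G} ∩→ {G}; cost 0
[col 3] HLO: children HO:{G}, L:{G} ∩→ {G}; cost 0
[col 3] AHLO: children A:{A}, HLO:{G} ∪→ {A,G}; cost 1
[col 3] AHLOS: children AHLO:{A,G}, S:{G} ∩→ {G}; cost 0
[col 4] HO: children H:{T}, O:{G} ∪→ {G,T}; cost 1
[col 4] HLO: children HO:{G,T}, L:{T} ∩→ {T}; cost 0
[col 4] AHLO: children A:{C}, HLO:{T} ∪→ {C,T}; cost 1
[col 4] AHLOS: children AHLO:{C,T}, S:{C} ∩→ {C}; cost 0
[col 5] HO: children H:{A}, O:{A} ∩→ {A}; cost 0
[col 5] HLO: children HO:{A}, L:{T} ∪→ {A,T}; cost 1
[col 5] AHLO: children A:{A}, HLO:{A,T} ∩→ {A}; cost 0
[col 5] AHLOS: children AHLO:{A}, S:{T} ∪→ {A,T}; cost 1
per-site changes: [1, 2, 3, 1, 2, 2]; total = 11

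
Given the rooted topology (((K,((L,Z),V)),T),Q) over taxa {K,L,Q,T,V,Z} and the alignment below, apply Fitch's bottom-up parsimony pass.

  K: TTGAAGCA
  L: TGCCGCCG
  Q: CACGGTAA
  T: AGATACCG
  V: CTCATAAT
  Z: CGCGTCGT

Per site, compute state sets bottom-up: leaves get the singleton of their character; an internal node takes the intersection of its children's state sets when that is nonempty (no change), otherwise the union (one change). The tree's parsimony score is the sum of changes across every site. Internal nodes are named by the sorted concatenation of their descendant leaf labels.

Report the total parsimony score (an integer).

LZ@0: {T} ∪ {C} = {C,T} (union, +1)
LVZ@0: {C,T} ∩ {C} = {C} (intersection, +0)
KLVZ@0: {T} ∪ {C} = {C,T} (union, +1)
KLTVZ@0: {C,T} ∪ {A} = {A,C,T} (union, +1)
KLQTVZ@0: {A,C,T} ∩ {C} = {C} (intersection, +0)
LZ@1: {G} ∩ {G} = {G} (intersection, +0)
LVZ@1: {G} ∪ {T} = {G,T} (union, +1)
KLVZ@1: {T} ∩ {G,T} = {T} (intersection, +0)
KLTVZ@1: {T} ∪ {G} = {G,T} (union, +1)
KLQTVZ@1: {G,T} ∪ {A} = {A,G,T} (union, +1)
LZ@2: {C} ∩ {C} = {C} (intersection, +0)
LVZ@2: {C} ∩ {C} = {C} (intersection, +0)
KLVZ@2: {G} ∪ {C} = {C,G} (union, +1)
KLTVZ@2: {C,G} ∪ {A} = {A,C,G} (union, +1)
KLQTVZ@2: {A,C,G} ∩ {C} = {C} (intersection, +0)
LZ@3: {C} ∪ {G} = {C,G} (union, +1)
LVZ@3: {C,G} ∪ {A} = {A,C,G} (union, +1)
KLVZ@3: {A} ∩ {A,C,G} = {A} (intersection, +0)
KLTVZ@3: {A} ∪ {T} = {A,T} (union, +1)
KLQTVZ@3: {A,T} ∪ {G} = {A,G,T} (union, +1)
LZ@4: {G} ∪ {T} = {G,T} (union, +1)
LVZ@4: {G,T} ∩ {T} = {T} (intersection, +0)
KLVZ@4: {A} ∪ {T} = {A,T} (union, +1)
KLTVZ@4: {A,T} ∩ {A} = {A} (intersection, +0)
KLQTVZ@4: {A} ∪ {G} = {A,G} (union, +1)
LZ@5: {C} ∩ {C} = {C} (intersection, +0)
LVZ@5: {C} ∪ {A} = {A,C} (union, +1)
KLVZ@5: {G} ∪ {A,C} = {A,C,G} (union, +1)
KLTVZ@5: {A,C,G} ∩ {C} = {C} (intersection, +0)
KLQTVZ@5: {C} ∪ {T} = {C,T} (union, +1)
LZ@6: {C} ∪ {G} = {C,G} (union, +1)
LVZ@6: {C,G} ∪ {A} = {A,C,G} (union, +1)
KLVZ@6: {C} ∩ {A,C,G} = {C} (intersection, +0)
KLTVZ@6: {C} ∩ {C} = {C} (intersection, +0)
KLQTVZ@6: {C} ∪ {A} = {A,C} (union, +1)
LZ@7: {G} ∪ {T} = {G,T} (union, +1)
LVZ@7: {G,T} ∩ {T} = {T} (intersection, +0)
KLVZ@7: {A} ∪ {T} = {A,T} (union, +1)
KLTVZ@7: {A,T} ∪ {G} = {A,G,T} (union, +1)
KLQTVZ@7: {A,G,T} ∩ {A} = {A} (intersection, +0)
per-site changes: [3, 3, 2, 4, 3, 3, 3, 3]; total = 24

24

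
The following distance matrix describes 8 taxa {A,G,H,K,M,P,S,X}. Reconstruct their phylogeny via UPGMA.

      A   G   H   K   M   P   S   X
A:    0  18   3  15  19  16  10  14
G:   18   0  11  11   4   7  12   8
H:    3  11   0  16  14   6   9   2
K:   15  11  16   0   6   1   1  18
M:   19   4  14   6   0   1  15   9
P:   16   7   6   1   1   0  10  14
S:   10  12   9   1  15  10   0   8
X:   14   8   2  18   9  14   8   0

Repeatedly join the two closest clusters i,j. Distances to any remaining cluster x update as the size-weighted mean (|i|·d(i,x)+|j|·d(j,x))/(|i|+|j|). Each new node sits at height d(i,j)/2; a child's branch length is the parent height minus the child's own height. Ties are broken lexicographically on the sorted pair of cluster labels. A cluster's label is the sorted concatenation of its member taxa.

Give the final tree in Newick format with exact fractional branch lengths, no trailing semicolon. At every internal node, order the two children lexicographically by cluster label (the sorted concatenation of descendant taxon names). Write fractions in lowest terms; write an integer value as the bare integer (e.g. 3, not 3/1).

step 1: merge (K,P) at d=1; branch lengths K→1/2, P→1/2; new cluster KP
  updated: d(A,KP)=31/2, d(G,KP)=9, d(H,KP)=11, d(KP,M)=7/2, d(KP,S)=11/2, d(KP,X)=16
step 2: merge (H,X) at d=2; branch lengths H→1, X→1; new cluster HX
  updated: d(A,HX)=17/2, d(G,HX)=19/2, d(HX,KP)=27/2, d(HX,M)=23/2, d(HX,S)=17/2
step 3: merge (KP,M) at d=7/2; branch lengths KP→5/4, M→7/4; new cluster KMP
  updated: d(A,KMP)=50/3, d(G,KMP)=22/3, d(HX,KMP)=77/6, d(KMP,S)=26/3
step 4: merge (G,KMP) at d=22/3; branch lengths G→11/3, KMP→23/12; new cluster GKMP
  updated: d(A,GKMP)=17, d(GKMP,HX)=12, d(GKMP,S)=19/2
step 5: merge (A,HX) at d=17/2; branch lengths A→17/4, HX→13/4; new cluster AHX
  updated: d(AHX,GKMP)=41/3, d(AHX,S)=9
step 6: merge (AHX,S) at d=9; branch lengths AHX→1/4, S→9/2; new cluster AHSX
  updated: d(AHSX,GKMP)=101/8
step 7: merge (AHSX,GKMP) at d=101/8; branch lengths AHSX→29/16, GKMP→127/48; new cluster AGHKMPSX
final tree: (((A:17/4,(H:1,X:1):13/4):1/4,S:9/2):29/16,(G:11/3,((K:1/2,P:1/2):5/4,M:7/4):23/12):127/48)
total length: 679/24

(((A:17/4,(H:1,X:1):13/4):1/4,S:9/2):29/16,(G:11/3,((K:1/2,P:1/2):5/4,M:7/4):23/12):127/48)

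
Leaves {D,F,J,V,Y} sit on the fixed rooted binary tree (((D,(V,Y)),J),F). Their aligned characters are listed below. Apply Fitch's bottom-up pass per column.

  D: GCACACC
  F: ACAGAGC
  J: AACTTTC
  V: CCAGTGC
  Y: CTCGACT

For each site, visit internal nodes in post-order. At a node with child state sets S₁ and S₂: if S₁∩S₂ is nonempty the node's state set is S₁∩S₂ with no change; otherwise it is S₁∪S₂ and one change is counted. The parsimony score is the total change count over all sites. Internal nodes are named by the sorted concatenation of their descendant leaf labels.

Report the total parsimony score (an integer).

14

site 0, node VY: V={C} ∩ Y={C} → {C} (+0)
site 0, node DVY: D={G} ∪ VY={C} → {C,G} (+1)
site 0, node DJVY: DVY={C,G} ∪ J={A} → {A,C,G} (+1)
site 0, node DFJVY: DJVY={A,C,G} ∩ F={A} → {A} (+0)
site 1, node VY: V={C} ∪ Y={T} → {C,T} (+1)
site 1, node DVY: D={C} ∩ VY={C,T} → {C} (+0)
site 1, node DJVY: DVY={C} ∪ J={A} → {A,C} (+1)
site 1, node DFJVY: DJVY={A,C} ∩ F={C} → {C} (+0)
site 2, node VY: V={A} ∪ Y={C} → {A,C} (+1)
site 2, node DVY: D={A} ∩ VY={A,C} → {A} (+0)
site 2, node DJVY: DVY={A} ∪ J={C} → {A,C} (+1)
site 2, node DFJVY: DJVY={A,C} ∩ F={A} → {A} (+0)
site 3, node VY: V={G} ∩ Y={G} → {G} (+0)
site 3, node DVY: D={C} ∪ VY={G} → {C,G} (+1)
site 3, node DJVY: DVY={C,G} ∪ J={T} → {C,G,T} (+1)
site 3, node DFJVY: DJVY={C,G,T} ∩ F={G} → {G} (+0)
site 4, node VY: V={T} ∪ Y={A} → {A,T} (+1)
site 4, node DVY: D={A} ∩ VY={A,T} → {A} (+0)
site 4, node DJVY: DVY={A} ∪ J={T} → {A,T} (+1)
site 4, node DFJVY: DJVY={A,T} ∩ F={A} → {A} (+0)
site 5, node VY: V={G} ∪ Y={C} → {C,G} (+1)
site 5, node DVY: D={C} ∩ VY={C,G} → {C} (+0)
site 5, node DJVY: DVY={C} ∪ J={T} → {C,T} (+1)
site 5, node DFJVY: DJVY={C,T} ∪ F={G} → {C,G,T} (+1)
site 6, node VY: V={C} ∪ Y={T} → {C,T} (+1)
site 6, node DVY: D={C} ∩ VY={C,T} → {C} (+0)
site 6, node DJVY: DVY={C} ∩ J={C} → {C} (+0)
site 6, node DFJVY: DJVY={C} ∩ F={C} → {C} (+0)
per-site changes: [2, 2, 2, 2, 2, 3, 1]; total = 14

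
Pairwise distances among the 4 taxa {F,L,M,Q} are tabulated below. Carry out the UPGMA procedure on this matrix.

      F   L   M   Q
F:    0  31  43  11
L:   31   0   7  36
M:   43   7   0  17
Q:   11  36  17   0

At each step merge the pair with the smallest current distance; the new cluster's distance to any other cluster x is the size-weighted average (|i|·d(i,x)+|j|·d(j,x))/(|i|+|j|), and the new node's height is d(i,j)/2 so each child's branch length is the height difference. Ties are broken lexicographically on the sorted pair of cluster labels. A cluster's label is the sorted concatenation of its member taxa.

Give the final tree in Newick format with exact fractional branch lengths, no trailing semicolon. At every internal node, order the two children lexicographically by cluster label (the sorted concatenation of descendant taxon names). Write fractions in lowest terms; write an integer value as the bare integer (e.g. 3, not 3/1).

step 1: merge (L,M) at d=7; branch lengths L→7/2, M→7/2; new cluster LM
  updated: d(F,LM)=37, d(LM,Q)=53/2
step 2: merge (F,Q) at d=11; branch lengths F→11/2, Q→11/2; new cluster FQ
  updated: d(FQ,LM)=127/4
step 3: merge (FQ,LM) at d=127/4; branch lengths FQ→83/8, LM→99/8; new cluster FLMQ
final tree: ((F:11/2,Q:11/2):83/8,(L:7/2,M:7/2):99/8)
total length: 163/4

((F:11/2,Q:11/2):83/8,(L:7/2,M:7/2):99/8)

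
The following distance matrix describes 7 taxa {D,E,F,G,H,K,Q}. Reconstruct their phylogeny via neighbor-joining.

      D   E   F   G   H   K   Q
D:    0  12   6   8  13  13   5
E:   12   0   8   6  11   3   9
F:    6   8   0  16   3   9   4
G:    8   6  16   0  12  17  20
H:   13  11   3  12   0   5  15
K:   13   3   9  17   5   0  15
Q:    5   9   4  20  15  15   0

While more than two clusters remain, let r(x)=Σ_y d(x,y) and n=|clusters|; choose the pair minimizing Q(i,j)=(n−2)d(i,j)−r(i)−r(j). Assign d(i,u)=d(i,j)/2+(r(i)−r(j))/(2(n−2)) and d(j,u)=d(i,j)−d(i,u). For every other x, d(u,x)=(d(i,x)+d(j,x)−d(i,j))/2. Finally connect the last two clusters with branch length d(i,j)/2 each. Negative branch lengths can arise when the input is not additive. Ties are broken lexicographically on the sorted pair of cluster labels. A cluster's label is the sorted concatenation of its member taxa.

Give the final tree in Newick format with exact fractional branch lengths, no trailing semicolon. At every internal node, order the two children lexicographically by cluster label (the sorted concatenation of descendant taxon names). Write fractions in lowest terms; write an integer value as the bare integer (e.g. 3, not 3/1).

(((((D:7/5,Q:18/5):65/24,F:-5/24):51/16,(E:-5/16,G:101/16):55/16):29/16,H:17/8):23/16,K:23/16)

1. join D+Q (d=5, Q=-100) ⇒ DQ; edges |D|=7/5, |Q|=18/5
  updated: d(DQ,E)=8, d(DQ,F)=5/2, d(DQ,G)=23/2, d(DQ,H)=23/2, d(DQ,K)=23/2
2. join E+G (d=6, Q=-149/2) ⇒ EG; edges |E|=-5/16, |G|=101/16
  updated: d(DQ,EG)=27/4, d(EG,F)=9, d(EG,H)=17/2, d(EG,K)=7
3. join DQ+F (d=5/2, Q=-193/4) ⇒ DFQ; edges |DQ|=65/24, |F|=-5/24
  updated: d(DFQ,EG)=53/8, d(DFQ,H)=6, d(DFQ,K)=9
4. join DFQ+EG (d=53/8, Q=-61/2) ⇒ DEFGQ; edges |DFQ|=51/16, |EG|=55/16
  updated: d(DEFGQ,H)=63/16, d(DEFGQ,K)=75/16
5. join DEFGQ+H (d=63/16, Q=-109/8) ⇒ DEFGHQ; edges |DEFGQ|=29/16, |H|=17/8
  updated: d(DEFGHQ,K)=23/8
6. join DEFGHQ+K (d=23/8) ⇒ DEFGHKQ; edges |DEFGHQ|=23/16, |K|=23/16
final tree: (((((D:7/5,Q:18/5):65/24,F:-5/24):51/16,(E:-5/16,G:101/16):55/16):29/16,H:17/8):23/16,K:23/16)
total length: 431/16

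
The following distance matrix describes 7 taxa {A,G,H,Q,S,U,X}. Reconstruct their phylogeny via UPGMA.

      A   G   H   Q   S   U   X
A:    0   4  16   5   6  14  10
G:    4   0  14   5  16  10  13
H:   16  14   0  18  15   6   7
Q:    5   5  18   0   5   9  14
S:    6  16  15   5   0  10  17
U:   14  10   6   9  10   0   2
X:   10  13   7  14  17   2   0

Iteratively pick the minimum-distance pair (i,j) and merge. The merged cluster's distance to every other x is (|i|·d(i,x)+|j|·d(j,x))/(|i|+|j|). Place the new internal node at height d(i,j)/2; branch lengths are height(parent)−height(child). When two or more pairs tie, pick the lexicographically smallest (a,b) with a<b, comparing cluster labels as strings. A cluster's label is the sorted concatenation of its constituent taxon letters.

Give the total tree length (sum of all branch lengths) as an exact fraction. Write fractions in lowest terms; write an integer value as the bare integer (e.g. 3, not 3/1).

319/12

iteration 1: select U,X (d=2); attach at lengths (1, 1); label the merged cluster UX
  updated: d(A,UX)=12, d(G,UX)=23/2, d(H,UX)=13/2, d(Q,UX)=23/2, d(S,UX)=27/2
iteration 2: select A,G (d=4); attach at lengths (2, 2); label the merged cluster AG
  updated: d(AG,H)=15, d(AG,Q)=5, d(AG,S)=11, d(AG,UX)=47/4
iteration 3: select AG,Q (d=5); attach at lengths (1/2, 5/2); label the merged cluster AGQ
  updated: d(AGQ,H)=16, d(AGQ,S)=9, d(AGQ,UX)=35/3
iteration 4: select H,UX (d=13/2); attach at lengths (13/4, 9/4); label the merged cluster HUX
  updated: d(AGQ,HUX)=118/9, d(HUX,S)=14
iteration 5: select AGQ,S (d=9); attach at lengths (2, 9/2); label the merged cluster AGQS
  updated: d(AGQS,HUX)=40/3
iteration 6: select AGQS,HUX (d=40/3); attach at lengths (13/6, 41/12); label the merged cluster AGHQSUX
final tree: ((((A:2,G:2):1/2,Q:5/2):2,S:9/2):13/6,(H:13/4,(U:1,X:1):9/4):41/12)
total length: 319/12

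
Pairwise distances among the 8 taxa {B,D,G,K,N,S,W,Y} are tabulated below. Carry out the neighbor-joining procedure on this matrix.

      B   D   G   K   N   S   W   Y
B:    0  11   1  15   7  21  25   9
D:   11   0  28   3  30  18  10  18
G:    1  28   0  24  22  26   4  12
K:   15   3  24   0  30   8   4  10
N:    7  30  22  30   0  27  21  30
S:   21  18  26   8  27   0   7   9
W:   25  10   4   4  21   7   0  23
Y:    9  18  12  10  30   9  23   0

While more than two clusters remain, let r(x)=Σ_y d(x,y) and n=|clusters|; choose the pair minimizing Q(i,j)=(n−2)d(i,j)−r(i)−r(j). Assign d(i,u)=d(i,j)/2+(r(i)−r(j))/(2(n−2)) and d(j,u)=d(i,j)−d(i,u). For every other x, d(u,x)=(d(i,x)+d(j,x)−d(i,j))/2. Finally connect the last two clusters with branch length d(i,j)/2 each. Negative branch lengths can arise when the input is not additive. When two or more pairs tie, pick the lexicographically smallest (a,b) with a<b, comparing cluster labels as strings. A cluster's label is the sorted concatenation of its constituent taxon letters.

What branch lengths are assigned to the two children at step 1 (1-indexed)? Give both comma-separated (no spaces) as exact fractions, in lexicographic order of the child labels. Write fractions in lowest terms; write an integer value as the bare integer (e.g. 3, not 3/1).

-3,10

iteration 1: select B,N (d=7, Q=-214); attach at lengths (-3, 10); label the merged cluster BN
  updated: d(BN,D)=17, d(BN,G)=8, d(BN,K)=19, d(BN,S)=41/2, d(BN,W)=39/2, d(BN,Y)=16
iteration 2: select BN,G (d=8, Q=-162); attach at lengths (19/5, 21/5); label the merged cluster BGN
  updated: d(BGN,D)=37/2, d(BGN,K)=35/2, d(BGN,S)=77/4, d(BGN,W)=31/4, d(BGN,Y)=10
iteration 3: select BGN,Y (d=10, Q=-103); attach at lengths (43/8, 37/8); label the merged cluster BGNY
  updated: d(BGNY,D)=53/4, d(BGNY,K)=35/4, d(BGNY,S)=73/8, d(BGNY,W)=83/8
iteration 4: select D,K (d=3, Q=-59); attach at lengths (59/12, -23/12); label the merged cluster DK
  updated: d(BGNY,DK)=19/2, d(DK,S)=23/2, d(DK,W)=11/2
iteration 5: select BGNY,S (d=73/8, Q=-307/8); attach at lengths (157/32, 135/32); label the merged cluster BGNSY
  updated: d(BGNSY,DK)=95/16, d(BGNSY,W)=33/8
iteration 6: select BGNSY,DK (d=95/16, Q=-249/16); attach at lengths (73/32, 117/32); label the merged cluster BDGKNSY
  updated: d(BDGKNSY,W)=59/32
iteration 7: select BDGKNSY,W (d=59/32); attach at lengths (59/64, 59/64); label the merged cluster BDGKNSWY
final tree: ((((((B:-3,N:10):19/5,G:21/5):43/8,Y:37/8):157/32,S:135/32):73/32,(D:59/12,K:-23/12):117/32):59/64,W:59/64)
total length: 1437/32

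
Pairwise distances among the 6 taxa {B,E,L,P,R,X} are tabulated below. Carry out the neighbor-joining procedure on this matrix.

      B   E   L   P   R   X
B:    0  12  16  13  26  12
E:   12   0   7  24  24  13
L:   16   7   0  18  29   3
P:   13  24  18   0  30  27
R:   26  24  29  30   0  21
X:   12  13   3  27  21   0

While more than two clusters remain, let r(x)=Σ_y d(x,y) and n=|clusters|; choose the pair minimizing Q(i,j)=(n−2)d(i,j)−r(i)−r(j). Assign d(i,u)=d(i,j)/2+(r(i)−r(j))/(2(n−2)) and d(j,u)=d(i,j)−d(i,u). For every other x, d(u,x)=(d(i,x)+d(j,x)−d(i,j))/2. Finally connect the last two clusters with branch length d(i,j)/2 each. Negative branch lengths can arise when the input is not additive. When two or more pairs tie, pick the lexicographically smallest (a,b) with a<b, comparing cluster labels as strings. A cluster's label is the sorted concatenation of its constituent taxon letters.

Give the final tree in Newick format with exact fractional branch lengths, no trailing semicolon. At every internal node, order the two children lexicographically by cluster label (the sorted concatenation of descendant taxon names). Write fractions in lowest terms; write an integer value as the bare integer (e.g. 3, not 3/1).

((((B:19/8,P:85/8):69/16,R:275/16):37/16,E:75/16):61/32,(L:17/12,X:19/12):61/32)

1. join B+P (d=13, Q=-139) ⇒ BP; edges |B|=19/8, |P|=85/8
  updated: d(BP,E)=23/2, d(BP,L)=21/2, d(BP,R)=43/2, d(BP,X)=13
2. join L+X (d=3, Q=-181/2) ⇒ LX; edges |L|=17/12, |X|=19/12
  updated: d(BP,LX)=41/4, d(E,LX)=17/2, d(LX,R)=47/2
3. join BP+R (d=43/2, Q=-277/4) ⇒ BPR; edges |BP|=69/16, |R|=275/16
  updated: d(BPR,E)=7, d(BPR,LX)=49/8
4. join BPR+E (d=7, Q=-173/8) ⇒ BEPR; edges |BPR|=37/16, |E|=75/16
  updated: d(BEPR,LX)=61/16
5. join BEPR+LX (d=61/16) ⇒ BELPRX; edges |BEPR|=61/32, |LX|=61/32
final tree: ((((B:19/8,P:85/8):69/16,R:275/16):37/16,E:75/16):61/32,(L:17/12,X:19/12):61/32)
total length: 773/16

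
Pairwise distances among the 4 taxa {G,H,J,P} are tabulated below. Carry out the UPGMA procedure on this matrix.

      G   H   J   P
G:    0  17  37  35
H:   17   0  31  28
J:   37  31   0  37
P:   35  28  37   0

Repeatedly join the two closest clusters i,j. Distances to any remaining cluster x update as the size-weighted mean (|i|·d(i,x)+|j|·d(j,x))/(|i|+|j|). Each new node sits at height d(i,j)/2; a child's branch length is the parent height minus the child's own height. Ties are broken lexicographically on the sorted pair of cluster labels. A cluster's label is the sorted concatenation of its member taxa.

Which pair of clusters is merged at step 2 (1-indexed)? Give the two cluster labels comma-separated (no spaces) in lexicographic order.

step 1: merge (G,H) at d=17; branch lengths G→17/2, H→17/2; new cluster GH
  updated: d(GH,J)=34, d(GH,P)=63/2
step 2: merge (GH,P) at d=63/2; branch lengths GH→29/4, P→63/4; new cluster GHP
  updated: d(GHP,J)=35
step 3: merge (GHP,J) at d=35; branch lengths GHP→7/4, J→35/2; new cluster GHJP
final tree: (((G:17/2,H:17/2):29/4,P:63/4):7/4,J:35/2)
total length: 237/4

GH,P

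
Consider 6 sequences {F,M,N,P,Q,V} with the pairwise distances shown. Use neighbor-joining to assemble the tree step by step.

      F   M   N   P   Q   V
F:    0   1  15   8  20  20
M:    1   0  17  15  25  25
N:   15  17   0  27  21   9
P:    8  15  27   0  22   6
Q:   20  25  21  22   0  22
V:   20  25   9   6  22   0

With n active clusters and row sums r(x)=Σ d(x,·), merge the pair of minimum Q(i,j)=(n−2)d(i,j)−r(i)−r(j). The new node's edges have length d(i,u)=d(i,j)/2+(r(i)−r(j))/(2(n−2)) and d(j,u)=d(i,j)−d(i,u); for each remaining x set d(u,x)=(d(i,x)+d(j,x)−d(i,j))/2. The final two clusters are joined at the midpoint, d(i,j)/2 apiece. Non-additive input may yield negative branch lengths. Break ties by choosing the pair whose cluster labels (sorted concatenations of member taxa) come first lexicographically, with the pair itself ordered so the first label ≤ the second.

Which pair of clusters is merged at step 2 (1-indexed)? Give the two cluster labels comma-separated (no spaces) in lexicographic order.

P,V

iteration 1: select F,M (d=1, Q=-143); attach at lengths (-15/8, 23/8); label the merged cluster FM
  updated: d(FM,N)=31/2, d(FM,P)=11, d(FM,Q)=22, d(FM,V)=22
iteration 2: select P,V (d=6, Q=-107); attach at lengths (25/6, 11/6); label the merged cluster PV
  updated: d(FM,PV)=27/2, d(N,PV)=15, d(PV,Q)=19
iteration 3: select FM,N (d=31/2, Q=-143/2); attach at lengths (61/8, 63/8); label the merged cluster FMN
  updated: d(FMN,PV)=13/2, d(FMN,Q)=55/4
iteration 4: select FMN,PV (d=13/2, Q=-157/4); attach at lengths (5/8, 47/8); label the merged cluster FMNPV
  updated: d(FMNPV,Q)=105/8
iteration 5: select FMNPV,Q (d=105/8); attach at lengths (105/16, 105/16); label the merged cluster FMNPQV
final tree: ((((F:-15/8,M:23/8):61/8,N:63/8):5/8,(P:25/6,V:11/6):47/8):105/16,Q:105/16)
total length: 337/8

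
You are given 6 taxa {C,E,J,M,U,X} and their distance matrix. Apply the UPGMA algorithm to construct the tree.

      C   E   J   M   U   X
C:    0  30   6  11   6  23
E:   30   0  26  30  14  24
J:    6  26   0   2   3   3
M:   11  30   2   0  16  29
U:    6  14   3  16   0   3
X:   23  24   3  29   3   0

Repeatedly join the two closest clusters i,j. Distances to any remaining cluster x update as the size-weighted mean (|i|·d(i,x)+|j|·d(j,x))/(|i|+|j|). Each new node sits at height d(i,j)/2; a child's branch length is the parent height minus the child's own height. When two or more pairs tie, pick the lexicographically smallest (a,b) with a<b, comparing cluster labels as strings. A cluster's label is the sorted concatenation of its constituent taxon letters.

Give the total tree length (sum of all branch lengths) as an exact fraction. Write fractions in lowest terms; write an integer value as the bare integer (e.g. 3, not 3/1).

2293/60

step 1: merge (J,M) at d=2; branch lengths J→1, M→1; new cluster JM
  updated: d(C,JM)=17/2, d(E,JM)=28, d(JM,U)=19/2, d(JM,X)=16
step 2: merge (U,X) at d=3; branch lengths U→3/2, X→3/2; new cluster UX
  updated: d(C,UX)=29/2, d(E,UX)=19, d(JM,UX)=51/4
step 3: merge (C,JM) at d=17/2; branch lengths C→17/4, JM→13/4; new cluster CJM
  updated: d(CJM,E)=86/3, d(CJM,UX)=40/3
step 4: merge (CJM,UX) at d=40/3; branch lengths CJM→29/12, UX→31/6; new cluster CJMUX
  updated: d(CJMUX,E)=124/5
step 5: merge (CJMUX,E) at d=124/5; branch lengths CJMUX→86/15, E→62/5; new cluster CEJMUX
final tree: (((C:17/4,(J:1,M:1):13/4):29/12,(U:3/2,X:3/2):31/6):86/15,E:62/5)
total length: 2293/60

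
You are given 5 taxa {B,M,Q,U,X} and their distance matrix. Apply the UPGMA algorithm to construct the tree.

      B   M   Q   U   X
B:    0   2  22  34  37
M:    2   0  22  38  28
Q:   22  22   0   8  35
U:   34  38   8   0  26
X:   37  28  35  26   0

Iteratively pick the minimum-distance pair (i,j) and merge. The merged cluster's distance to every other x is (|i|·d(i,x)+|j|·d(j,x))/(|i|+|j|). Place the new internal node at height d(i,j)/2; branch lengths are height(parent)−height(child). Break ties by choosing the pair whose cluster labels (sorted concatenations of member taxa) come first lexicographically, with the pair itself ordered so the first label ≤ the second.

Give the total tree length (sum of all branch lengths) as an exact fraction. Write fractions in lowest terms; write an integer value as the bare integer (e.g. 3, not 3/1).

iteration 1: select B,M (d=2); attach at lengths (1, 1); label the merged cluster BM
  updated: d(BM,Q)=22, d(BM,U)=36, d(BM,X)=65/2
iteration 2: select Q,U (d=8); attach at lengths (4, 4); label the merged cluster QU
  updated: d(BM,QU)=29, d(QU,X)=61/2
iteration 3: select BM,QU (d=29); attach at lengths (27/2, 21/2); label the merged cluster BMQU
  updated: d(BMQU,X)=63/2
iteration 4: select BMQU,X (d=63/2); attach at lengths (5/4, 63/4); label the merged cluster BMQUX
final tree: (((B:1,M:1):27/2,(Q:4,U:4):21/2):5/4,X:63/4)
total length: 51

51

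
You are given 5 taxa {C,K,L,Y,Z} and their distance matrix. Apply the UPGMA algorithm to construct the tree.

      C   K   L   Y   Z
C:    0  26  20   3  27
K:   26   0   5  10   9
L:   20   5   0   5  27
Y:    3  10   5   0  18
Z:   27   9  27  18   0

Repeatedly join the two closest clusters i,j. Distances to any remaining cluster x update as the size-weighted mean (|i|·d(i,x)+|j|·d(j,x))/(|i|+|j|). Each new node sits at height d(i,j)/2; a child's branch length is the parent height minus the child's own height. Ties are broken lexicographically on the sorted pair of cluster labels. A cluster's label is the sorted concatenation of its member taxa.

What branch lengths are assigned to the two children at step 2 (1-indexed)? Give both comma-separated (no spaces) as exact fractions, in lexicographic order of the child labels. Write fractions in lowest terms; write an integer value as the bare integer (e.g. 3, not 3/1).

step 1: merge (C,Y) at d=3; branch lengths C→3/2, Y→3/2; new cluster CY
  updated: d(CY,K)=18, d(CY,L)=25/2, d(CY,Z)=45/2
step 2: merge (K,L) at d=5; branch lengths K→5/2, L→5/2; new cluster KL
  updated: d(CY,KL)=61/4, d(KL,Z)=18
step 3: merge (CY,KL) at d=61/4; branch lengths CY→49/8, KL→41/8; new cluster CKLY
  updated: d(CKLY,Z)=81/4
step 4: merge (CKLY,Z) at d=81/4; branch lengths CKLY→5/2, Z→81/8; new cluster CKLYZ
final tree: (((C:3/2,Y:3/2):49/8,(K:5/2,L:5/2):41/8):5/2,Z:81/8)
total length: 255/8

5/2,5/2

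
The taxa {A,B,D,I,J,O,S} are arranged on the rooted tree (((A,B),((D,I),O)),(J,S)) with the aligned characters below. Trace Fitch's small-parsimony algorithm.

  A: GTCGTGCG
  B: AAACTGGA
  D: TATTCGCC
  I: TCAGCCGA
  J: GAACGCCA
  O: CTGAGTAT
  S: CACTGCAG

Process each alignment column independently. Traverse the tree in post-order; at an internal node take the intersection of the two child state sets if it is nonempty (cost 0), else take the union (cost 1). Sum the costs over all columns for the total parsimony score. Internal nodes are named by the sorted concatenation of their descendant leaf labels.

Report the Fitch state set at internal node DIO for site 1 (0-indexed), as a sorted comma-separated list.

A,C,T

site 0, node AB: A={G} ∪ B={A} → {A,G} (+1)
site 0, node DI: D={T} ∩ I={T} → {T} (+0)
site 0, node DIO: DI={T} ∪ O={C} → {C,T} (+1)
site 0, node ABDIO: AB={A,G} ∪ DIO={C,T} → {A,C,G,T} (+1)
site 0, node JS: J={G} ∪ S={C} → {C,G} (+1)
site 0, node ABDIJOS: ABDIO={A,C,G,T} ∩ JS={C,G} → {C,G} (+0)
site 1, node AB: A={T} ∪ B={A} → {A,T} (+1)
site 1, node DI: D={A} ∪ I={C} → {A,C} (+1)
site 1, node DIO: DI={A,C} ∪ O={T} → {A,C,T} (+1)
site 1, node ABDIO: AB={A,T} ∩ DIO={A,C,T} → {A,T} (+0)
site 1, node JS: J={A} ∩ S={A} → {A} (+0)
site 1, node ABDIJOS: ABDIO={A,T} ∩ JS={A} → {A} (+0)
site 2, node AB: A={C} ∪ B={A} → {A,C} (+1)
site 2, node DI: D={T} ∪ I={A} → {A,T} (+1)
site 2, node DIO: DI={A,T} ∪ O={G} → {A,G,T} (+1)
site 2, node ABDIO: AB={A,C} ∩ DIO={A,G,T} → {A} (+0)
site 2, node JS: J={A} ∪ S={C} → {A,C} (+1)
site 2, node ABDIJOS: ABDIO={A} ∩ JS={A,C} → {A} (+0)
site 3, node AB: A={G} ∪ B={C} → {C,G} (+1)
site 3, node DI: D={T} ∪ I={G} → {G,T} (+1)
site 3, node DIO: DI={G,T} ∪ O={A} → {A,G,T} (+1)
site 3, node ABDIO: AB={C,G} ∩ DIO={A,G,T} → {G} (+0)
site 3, node JS: J={C} ∪ S={T} → {C,T} (+1)
site 3, node ABDIJOS: ABDIO={G} ∪ JS={C,T} → {C,G,T} (+1)
site 4, node AB: A={T} ∩ B={T} → {T} (+0)
site 4, node DI: D={C} ∩ I={C} → {C} (+0)
site 4, node DIO: DI={C} ∪ O={G} → {C,G} (+1)
site 4, node ABDIO: AB={T} ∪ DIO={C,G} → {C,G,T} (+1)
site 4, node JS: J={G} ∩ S={G} → {G} (+0)
site 4, node ABDIJOS: ABDIO={C,G,T} ∩ JS={G} → {G} (+0)
site 5, node AB: A={G} ∩ B={G} → {G} (+0)
site 5, node DI: D={G} ∪ I={C} → {C,G} (+1)
site 5, node DIO: DI={C,G} ∪ O={T} → {C,G,T} (+1)
site 5, node ABDIO: AB={G} ∩ DIO={C,G,T} → {G} (+0)
site 5, node JS: J={C} ∩ S={C} → {C} (+0)
site 5, node ABDIJOS: ABDIO={G} ∪ JS={C} → {C,G} (+1)
site 6, node AB: A={C} ∪ B={G} → {C,G} (+1)
site 6, node DI: D={C} ∪ I={G} → {C,G} (+1)
site 6, node DIO: DI={C,G} ∪ O={A} → {A,C,G} (+1)
site 6, node ABDIO: AB={C,G} ∩ DIO={A,C,G} → {C,G} (+0)
site 6, node JS: J={C} ∪ S={A} → {A,C} (+1)
site 6, node ABDIJOS: ABDIO={C,G} ∩ JS={A,C} → {C} (+0)
site 7, node AB: A={G} ∪ B={A} → {A,G} (+1)
site 7, node DI: D={C} ∪ I={A} → {A,C} (+1)
site 7, node DIO: DI={A,C} ∪ O={T} → {A,C,T} (+1)
site 7, node ABDIO: AB={A,G} ∩ DIO={A,C,T} → {A} (+0)
site 7, node JS: J={A} ∪ S={G} → {A,G} (+1)
site 7, node ABDIJOS: ABDIO={A} ∩ JS={A,G} → {A} (+0)
per-site changes: [4, 3, 4, 5, 2, 3, 4, 4]; total = 29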